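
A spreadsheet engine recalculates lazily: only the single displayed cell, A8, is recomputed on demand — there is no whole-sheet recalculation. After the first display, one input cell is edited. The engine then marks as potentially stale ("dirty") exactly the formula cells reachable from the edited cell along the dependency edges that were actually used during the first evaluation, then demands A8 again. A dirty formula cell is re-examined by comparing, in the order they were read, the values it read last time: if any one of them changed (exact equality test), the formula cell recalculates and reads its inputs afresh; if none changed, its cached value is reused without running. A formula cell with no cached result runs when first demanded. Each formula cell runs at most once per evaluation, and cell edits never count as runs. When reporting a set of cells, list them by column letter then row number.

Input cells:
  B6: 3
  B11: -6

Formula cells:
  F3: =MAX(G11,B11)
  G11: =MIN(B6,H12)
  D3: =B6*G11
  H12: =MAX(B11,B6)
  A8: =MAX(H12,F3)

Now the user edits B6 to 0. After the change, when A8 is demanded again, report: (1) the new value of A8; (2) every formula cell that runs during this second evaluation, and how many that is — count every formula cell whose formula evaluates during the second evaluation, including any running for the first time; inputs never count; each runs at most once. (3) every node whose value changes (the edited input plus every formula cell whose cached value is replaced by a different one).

First evaluation (everything demanded from the output):
  H12 = MAX(-6, 3) = 3
  G11 = MIN(3, 3) = 3
  F3 = MAX(3, -6) = 3
  A8 = MAX(3, 3) = 3

Propagation after the edit:
  H12: runs — B6 3->0; result 0.
  G11: runs — B6 3->0; H12 3->0; result 0.
  F3: runs — G11 3->0; result 0.
  A8: runs — H12 3->0; F3 3->0; result 0.

New value of A8: 0.
Formula cells that run: A8, F3, G11, H12 — 4 in total.
Values that change: A8, B6, F3, G11, H12.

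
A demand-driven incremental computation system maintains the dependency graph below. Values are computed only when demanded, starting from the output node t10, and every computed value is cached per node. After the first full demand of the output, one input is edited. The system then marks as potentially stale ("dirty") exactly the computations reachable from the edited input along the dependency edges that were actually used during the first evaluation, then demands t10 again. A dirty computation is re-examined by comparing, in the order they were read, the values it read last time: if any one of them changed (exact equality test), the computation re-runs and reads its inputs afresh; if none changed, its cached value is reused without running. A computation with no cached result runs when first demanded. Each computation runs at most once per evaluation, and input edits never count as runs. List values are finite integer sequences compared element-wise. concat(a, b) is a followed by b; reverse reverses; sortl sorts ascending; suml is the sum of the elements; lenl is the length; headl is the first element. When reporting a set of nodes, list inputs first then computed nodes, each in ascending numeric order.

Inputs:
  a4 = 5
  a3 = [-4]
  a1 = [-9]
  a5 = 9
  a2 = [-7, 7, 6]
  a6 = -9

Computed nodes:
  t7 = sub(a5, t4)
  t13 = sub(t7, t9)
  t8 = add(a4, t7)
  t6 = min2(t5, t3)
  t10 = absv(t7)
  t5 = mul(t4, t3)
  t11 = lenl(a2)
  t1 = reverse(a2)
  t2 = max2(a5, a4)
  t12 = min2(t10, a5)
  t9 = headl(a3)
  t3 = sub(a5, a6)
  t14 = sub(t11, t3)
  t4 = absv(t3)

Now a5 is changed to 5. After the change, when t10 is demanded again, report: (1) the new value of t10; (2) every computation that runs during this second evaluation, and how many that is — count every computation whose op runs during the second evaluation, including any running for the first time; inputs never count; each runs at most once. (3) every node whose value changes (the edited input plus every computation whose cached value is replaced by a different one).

First evaluation (everything demanded from the output):
  t3 = sub(9, -9) = 18
  t4 = absv(18) = 18
  t7 = sub(9, 18) = -9
  t10 = absv(-9) = 9

Propagation after the edit:
  t3: runs — a5 9->5; result 14.
  t4: runs — t3 18->14; result 14.
  t7: runs — a5 9->5; t4 18->14; result -9 (same value as before).
  t10: checked — values it read are unchanged (t7 unchanged); reused cached 9 without running.

Key observation: the change is absorbed at t7 — it re-runs but produces the same value, and the output's value is unchanged.

New value of t10: 9.
Computations that run: t3, t4, t7 — 3 in total.
Values that change: a5, t3, t4.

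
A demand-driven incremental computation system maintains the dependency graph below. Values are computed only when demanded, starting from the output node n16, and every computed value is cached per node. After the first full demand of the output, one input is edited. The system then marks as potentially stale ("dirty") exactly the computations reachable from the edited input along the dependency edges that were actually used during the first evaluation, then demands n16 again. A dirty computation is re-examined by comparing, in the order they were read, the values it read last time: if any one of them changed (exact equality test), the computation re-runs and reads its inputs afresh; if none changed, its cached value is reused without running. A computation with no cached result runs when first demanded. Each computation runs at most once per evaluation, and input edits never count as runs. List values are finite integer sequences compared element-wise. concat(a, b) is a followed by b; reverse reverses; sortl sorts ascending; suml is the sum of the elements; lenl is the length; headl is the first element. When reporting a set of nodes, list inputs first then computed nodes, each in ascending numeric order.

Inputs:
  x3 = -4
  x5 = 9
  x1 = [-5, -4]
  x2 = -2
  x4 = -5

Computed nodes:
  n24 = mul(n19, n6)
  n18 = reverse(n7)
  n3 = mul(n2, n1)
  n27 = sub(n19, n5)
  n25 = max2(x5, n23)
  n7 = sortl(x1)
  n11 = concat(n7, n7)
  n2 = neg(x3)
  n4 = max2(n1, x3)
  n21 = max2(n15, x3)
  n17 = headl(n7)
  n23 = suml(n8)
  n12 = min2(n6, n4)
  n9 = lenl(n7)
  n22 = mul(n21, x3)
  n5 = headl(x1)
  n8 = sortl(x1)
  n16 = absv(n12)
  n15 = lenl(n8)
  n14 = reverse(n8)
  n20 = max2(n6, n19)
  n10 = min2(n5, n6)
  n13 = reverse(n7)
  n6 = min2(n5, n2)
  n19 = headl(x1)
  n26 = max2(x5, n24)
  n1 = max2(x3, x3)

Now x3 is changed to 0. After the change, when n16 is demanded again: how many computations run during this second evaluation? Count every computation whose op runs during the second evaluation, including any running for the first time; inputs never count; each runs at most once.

Computations that run: n1, n2, n4, n6, n12 — 5 in total.
Key observation: the cutoff stops propagation at n16 — its inputs' values are unchanged, so it reuses its cache.

First evaluation (everything demanded from the output):
  n1 = max2(-4, -4) = -4
  n2 = neg(-4) = 4
  n4 = max2(-4, -4) = -4
  n5 = headl([-5, -4]) = -5
  n6 = min2(-5, 4) = -5
  n12 = min2(-5, -4) = -5
  n16 = absv(-5) = 5

Propagation after the edit:
  n1: runs — x3 -4->0; x3 -4->0; result 0.
  n2: runs — x3 -4->0; result 0.
  n4: runs — n1 -4->0; x3 -4->0; result 0.
  n6: runs — n2 4->0; result -5 (same value as before).
  n12: runs — n4 -4->0; result -5 (same value as before).
  n16: checked — values it read are unchanged (n12 unchanged); reused cached 5 without running.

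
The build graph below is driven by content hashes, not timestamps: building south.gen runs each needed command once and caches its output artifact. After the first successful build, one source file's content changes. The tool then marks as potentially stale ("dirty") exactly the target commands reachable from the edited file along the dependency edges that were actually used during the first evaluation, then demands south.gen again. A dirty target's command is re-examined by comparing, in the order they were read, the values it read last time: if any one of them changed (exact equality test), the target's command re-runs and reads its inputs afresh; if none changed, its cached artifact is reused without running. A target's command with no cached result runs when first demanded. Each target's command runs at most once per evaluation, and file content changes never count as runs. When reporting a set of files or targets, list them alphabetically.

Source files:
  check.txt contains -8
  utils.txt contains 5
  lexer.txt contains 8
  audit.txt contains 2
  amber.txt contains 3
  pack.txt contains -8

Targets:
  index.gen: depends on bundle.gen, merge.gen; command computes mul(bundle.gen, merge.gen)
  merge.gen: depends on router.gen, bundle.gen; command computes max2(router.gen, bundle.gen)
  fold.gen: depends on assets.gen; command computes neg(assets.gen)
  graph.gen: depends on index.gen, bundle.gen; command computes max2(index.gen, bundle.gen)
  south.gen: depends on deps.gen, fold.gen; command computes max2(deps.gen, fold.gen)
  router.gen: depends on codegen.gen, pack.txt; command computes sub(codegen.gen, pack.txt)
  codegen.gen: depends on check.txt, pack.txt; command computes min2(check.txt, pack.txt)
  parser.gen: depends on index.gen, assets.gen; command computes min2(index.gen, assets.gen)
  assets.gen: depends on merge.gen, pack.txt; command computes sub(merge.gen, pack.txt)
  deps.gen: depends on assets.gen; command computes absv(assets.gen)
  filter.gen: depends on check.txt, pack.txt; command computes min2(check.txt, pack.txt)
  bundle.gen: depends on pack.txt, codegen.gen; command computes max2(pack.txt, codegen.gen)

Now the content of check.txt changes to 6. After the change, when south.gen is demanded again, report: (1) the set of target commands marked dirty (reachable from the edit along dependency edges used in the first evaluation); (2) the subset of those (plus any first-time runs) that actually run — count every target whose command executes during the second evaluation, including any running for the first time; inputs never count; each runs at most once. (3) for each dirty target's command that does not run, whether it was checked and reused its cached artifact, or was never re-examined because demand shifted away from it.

Dirty set: assets.gen, bundle.gen, codegen.gen, deps.gen, fold.gen, merge.gen, router.gen, south.gen.
Run set: codegen.gen (1 run).
Re-examined without running (cache reused): assets.gen, bundle.gen, deps.gen, fold.gen, merge.gen, router.gen, south.gen.
The important point: codegen.gen recomputes to an identical value, and the output ends up unchanged.

Initial pass — values computed on the first demand:
  codegen.gen = min2(-8, -8) = -8
  bundle.gen = max2(-8, -8) = -8
  router.gen = sub(-8, -8) = 0
  merge.gen = max2(0, -8) = 0
  assets.gen = sub(0, -8) = 8
  deps.gen = absv(8) = 8
  fold.gen = neg(8) = -8
  south.gen = max2(8, -8) = 8

Second demand — change propagation:
  codegen.gen: re-runs because check.txt -8->6; new result -8 (unchanged).
  bundle.gen: re-examined; everything it read last time is the same (pack.txt unchanged, codegen.gen unchanged) — cache -8 kept, no run.
  router.gen: re-examined; everything it read last time is the same (codegen.gen unchanged, pack.txt unchanged) — cache 0 kept, no run.
  merge.gen: re-examined; everything it read last time is the same (router.gen unchanged, bundle.gen unchanged) — cache 0 kept, no run.
  assets.gen: re-examined; everything it read last time is the same (merge.gen unchanged, pack.txt unchanged) — cache 8 kept, no run.
  deps.gen: re-examined; everything it read last time is the same (assets.gen unchanged) — cache 8 kept, no run.
  fold.gen: re-examined; everything it read last time is the same (assets.gen unchanged) — cache -8 kept, no run.
  south.gen: re-examined; everything it read last time is the same (deps.gen unchanged, fold.gen unchanged) — cache 8 kept, no run.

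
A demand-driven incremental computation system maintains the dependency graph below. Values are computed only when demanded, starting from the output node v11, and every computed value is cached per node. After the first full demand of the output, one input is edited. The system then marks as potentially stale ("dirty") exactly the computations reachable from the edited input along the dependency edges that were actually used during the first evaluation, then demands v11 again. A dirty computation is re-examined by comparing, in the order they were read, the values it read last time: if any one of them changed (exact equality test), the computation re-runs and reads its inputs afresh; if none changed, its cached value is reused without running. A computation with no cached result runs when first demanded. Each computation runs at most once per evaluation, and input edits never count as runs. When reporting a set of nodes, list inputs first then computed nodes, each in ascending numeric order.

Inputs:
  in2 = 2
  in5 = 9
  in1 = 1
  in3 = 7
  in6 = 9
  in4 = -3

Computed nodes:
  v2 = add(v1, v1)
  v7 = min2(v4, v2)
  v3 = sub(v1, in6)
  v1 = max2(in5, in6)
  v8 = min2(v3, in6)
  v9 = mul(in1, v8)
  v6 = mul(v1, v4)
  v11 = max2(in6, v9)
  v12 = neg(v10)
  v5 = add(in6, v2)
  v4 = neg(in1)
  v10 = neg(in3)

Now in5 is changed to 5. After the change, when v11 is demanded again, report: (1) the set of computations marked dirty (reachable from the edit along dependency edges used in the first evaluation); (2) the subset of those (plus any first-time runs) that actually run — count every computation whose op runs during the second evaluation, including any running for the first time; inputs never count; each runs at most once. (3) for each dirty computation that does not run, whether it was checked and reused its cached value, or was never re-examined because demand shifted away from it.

Marked dirty: v1, v3, v8, v9, v11.
Computations that run: v1 — 1 in total.
Checked but reused from cache: v3, v8, v9, v11.
Key observation: the change is absorbed at v1 — it re-runs but produces the same value, and the output's value is unchanged.

First evaluation (everything demanded from the output):
  v1 = max2(9, 9) = 9
  v3 = sub(9, 9) = 0
  v8 = min2(0, 9) = 0
  v9 = mul(1, 0) = 0
  v11 = max2(9, 0) = 9

Propagation after the edit:
  v1: runs — in5 9->5; result 9 (same value as before).
  v3: checked — values it read are unchanged (v1 unchanged, in6 unchanged); reused cached 0 without running.
  v8: checked — values it read are unchanged (v3 unchanged, in6 unchanged); reused cached 0 without running.
  v9: checked — values it read are unchanged (in1 unchanged, v8 unchanged); reused cached 0 without running.
  v11: checked — values it read are unchanged (in6 unchanged, v9 unchanged); reused cached 9 without running.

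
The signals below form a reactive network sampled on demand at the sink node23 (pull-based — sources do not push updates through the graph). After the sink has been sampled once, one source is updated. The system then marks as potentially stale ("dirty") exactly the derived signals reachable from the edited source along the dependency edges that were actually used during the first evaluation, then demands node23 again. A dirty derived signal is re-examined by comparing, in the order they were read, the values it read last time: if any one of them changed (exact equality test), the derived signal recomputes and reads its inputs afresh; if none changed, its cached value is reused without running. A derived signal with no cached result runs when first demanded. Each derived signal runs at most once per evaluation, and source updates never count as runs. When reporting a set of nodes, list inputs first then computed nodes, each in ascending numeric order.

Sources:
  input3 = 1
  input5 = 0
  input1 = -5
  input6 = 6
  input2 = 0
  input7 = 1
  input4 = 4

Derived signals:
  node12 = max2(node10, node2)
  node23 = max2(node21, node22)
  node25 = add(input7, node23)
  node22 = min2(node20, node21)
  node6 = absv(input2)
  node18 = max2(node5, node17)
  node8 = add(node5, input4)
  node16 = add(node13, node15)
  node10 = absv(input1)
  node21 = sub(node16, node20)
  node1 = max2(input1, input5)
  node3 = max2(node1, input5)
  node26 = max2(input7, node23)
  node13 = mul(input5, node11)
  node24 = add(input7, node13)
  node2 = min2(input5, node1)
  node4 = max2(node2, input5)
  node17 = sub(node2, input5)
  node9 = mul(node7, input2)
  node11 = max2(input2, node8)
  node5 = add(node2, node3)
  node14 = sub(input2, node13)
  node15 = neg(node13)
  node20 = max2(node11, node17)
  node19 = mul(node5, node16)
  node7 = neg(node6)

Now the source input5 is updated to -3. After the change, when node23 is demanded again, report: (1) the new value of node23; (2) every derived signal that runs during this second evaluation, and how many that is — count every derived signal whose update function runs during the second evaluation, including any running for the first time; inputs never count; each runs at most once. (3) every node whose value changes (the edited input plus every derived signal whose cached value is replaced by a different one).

Initial pass — values computed on the first demand:
  node1 = max2(-5, 0) = 0
  node2 = min2(0, 0) = 0
  node3 = max2(0, 0) = 0
  node5 = add(0, 0) = 0
  node8 = add(0, 4) = 4
  node11 = max2(0, 4) = 4
  node13 = mul(0, 4) = 0
  node15 = neg(0) = 0
  node16 = add(0, 0) = 0
  node17 = sub(0, 0) = 0
  node20 = max2(4, 0) = 4
  node21 = sub(0, 4) = -4
  node22 = min2(4, -4) = -4
  node23 = max2(-4, -4) = -4

Second demand — change propagation:
  node1: re-runs because input5 0->-3; new result -3.
  node2: re-runs because input5 0->-3; node1 0->-3; new result -3.
  node3: re-runs because node1 0->-3; input5 0->-3; new result -3.
  node5: re-runs because node2 0->-3; node3 0->-3; new result -6.
  node8: re-runs because node5 0->-6; new result -2.
  node11: re-runs because node8 4->-2; new result 0.
  node13: re-runs because input5 0->-3; node11 4->0; new result 0 (unchanged).
  node15: re-examined; everything it read last time is the same (node13 unchanged) — cache 0 kept, no run.
  node16: re-examined; everything it read last time is the same (node13 unchanged, node15 unchanged) — cache 0 kept, no run.
  node17: re-runs because node2 0->-3; input5 0->-3; new result 0 (unchanged).
  node20: re-runs because node11 4->0; new result 0.
  node21: re-runs because node20 4->0; new result 0.
  node22: re-runs because node20 4->0; node21 -4->0; new result 0.
  node23: re-runs because node21 -4->0; node22 -4->0; new result 0.

The important point: at node15 every value read last time is unchanged, so the dirty flag clears without a run.

node23 now evaluates to 0.
Run set: node1, node2, node3, node5, node8, node11, node13, node17, node20, node21, node22, node23 (12 run).
Changed values: input5, node1, node2, node3, node5, node8, node11, node20, node21, node22, node23.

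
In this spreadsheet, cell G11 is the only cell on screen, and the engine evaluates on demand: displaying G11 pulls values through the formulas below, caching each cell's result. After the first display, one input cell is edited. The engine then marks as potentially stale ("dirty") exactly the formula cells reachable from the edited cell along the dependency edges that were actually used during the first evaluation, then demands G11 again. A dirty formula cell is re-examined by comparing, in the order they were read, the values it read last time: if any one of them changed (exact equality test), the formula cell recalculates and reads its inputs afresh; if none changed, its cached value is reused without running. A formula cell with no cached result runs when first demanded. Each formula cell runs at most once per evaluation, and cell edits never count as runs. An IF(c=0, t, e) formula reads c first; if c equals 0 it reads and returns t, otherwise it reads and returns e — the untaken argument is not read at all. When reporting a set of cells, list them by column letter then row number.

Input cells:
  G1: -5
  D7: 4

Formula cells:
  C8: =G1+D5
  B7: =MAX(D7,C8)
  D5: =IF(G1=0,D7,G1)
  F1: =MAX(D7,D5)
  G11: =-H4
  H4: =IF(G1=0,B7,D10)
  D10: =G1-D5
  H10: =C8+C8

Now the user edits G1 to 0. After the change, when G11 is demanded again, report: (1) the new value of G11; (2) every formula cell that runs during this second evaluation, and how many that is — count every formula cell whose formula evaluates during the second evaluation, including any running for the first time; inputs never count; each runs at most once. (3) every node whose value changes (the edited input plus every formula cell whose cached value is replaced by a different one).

Initial pass — values computed on the first demand:
  D5 = IF(G1=0: G1=-5 -> else branch G1) = -5
  D10 = -5 - -5 = 0
  H4 = IF(G1=0: G1=-5 -> else branch D10) = 0
  G11 = -(0) = 0

Second demand — change propagation:
  D5: re-runs because G1 -5->0; G1 -5->0; new result 4.
  C8: newly demanded (no cache) — executes and yields 4.
  B7: newly demanded (no cache) — executes and yields 4.
  D10: dirty yet unreached — the second evaluation never asks for it.
  H4: re-runs because G1 -5->0; new result 4.
  G11: re-runs because H4 0->4; new result -4.

The important point: the flipped condition redirects demand; D10 is left stale, never re-checked.

G11 now evaluates to -4.
Run set: B7, C8, D5, G11, H4 (5 run).
Changed values: D5, G1, G11, H4.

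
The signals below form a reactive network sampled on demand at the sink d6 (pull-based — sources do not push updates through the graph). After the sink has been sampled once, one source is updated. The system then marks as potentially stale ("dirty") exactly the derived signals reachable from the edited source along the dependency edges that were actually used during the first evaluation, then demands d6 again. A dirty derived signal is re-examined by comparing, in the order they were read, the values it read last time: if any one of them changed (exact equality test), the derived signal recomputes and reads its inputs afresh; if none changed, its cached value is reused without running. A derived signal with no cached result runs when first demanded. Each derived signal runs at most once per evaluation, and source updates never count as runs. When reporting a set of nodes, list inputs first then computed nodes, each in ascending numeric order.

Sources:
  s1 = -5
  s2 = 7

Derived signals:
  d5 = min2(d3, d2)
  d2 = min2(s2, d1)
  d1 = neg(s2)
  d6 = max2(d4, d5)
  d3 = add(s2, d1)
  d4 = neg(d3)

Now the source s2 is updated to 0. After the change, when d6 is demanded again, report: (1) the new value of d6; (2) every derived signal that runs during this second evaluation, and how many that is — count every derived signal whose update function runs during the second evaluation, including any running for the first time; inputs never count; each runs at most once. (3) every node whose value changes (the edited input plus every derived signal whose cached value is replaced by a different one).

Initial pass — values computed on the first demand:
  d1 = neg(7) = -7
  d2 = min2(7, -7) = -7
  d3 = add(7, -7) = 0
  d4 = neg(0) = 0
  d5 = min2(0, -7) = -7
  d6 = max2(0, -7) = 0

Second demand — change propagation:
  d1: re-runs because s2 7->0; new result 0.
  d2: re-runs because s2 7->0; d1 -7->0; new result 0.
  d3: re-runs because s2 7->0; d1 -7->0; new result 0 (unchanged).
  d4: re-examined; everything it read last time is the same (d3 unchanged) — cache 0 kept, no run.
  d5: re-runs because d2 -7->0; new result 0.
  d6: re-runs because d5 -7->0; new result 0 (unchanged).

The important point: at d4 every value read last time is unchanged, so the dirty flag clears without a run.

d6 now evaluates to 0.
Run set: d1, d2, d3, d5, d6 (5 run).
Changed values: s2, d1, d2, d5.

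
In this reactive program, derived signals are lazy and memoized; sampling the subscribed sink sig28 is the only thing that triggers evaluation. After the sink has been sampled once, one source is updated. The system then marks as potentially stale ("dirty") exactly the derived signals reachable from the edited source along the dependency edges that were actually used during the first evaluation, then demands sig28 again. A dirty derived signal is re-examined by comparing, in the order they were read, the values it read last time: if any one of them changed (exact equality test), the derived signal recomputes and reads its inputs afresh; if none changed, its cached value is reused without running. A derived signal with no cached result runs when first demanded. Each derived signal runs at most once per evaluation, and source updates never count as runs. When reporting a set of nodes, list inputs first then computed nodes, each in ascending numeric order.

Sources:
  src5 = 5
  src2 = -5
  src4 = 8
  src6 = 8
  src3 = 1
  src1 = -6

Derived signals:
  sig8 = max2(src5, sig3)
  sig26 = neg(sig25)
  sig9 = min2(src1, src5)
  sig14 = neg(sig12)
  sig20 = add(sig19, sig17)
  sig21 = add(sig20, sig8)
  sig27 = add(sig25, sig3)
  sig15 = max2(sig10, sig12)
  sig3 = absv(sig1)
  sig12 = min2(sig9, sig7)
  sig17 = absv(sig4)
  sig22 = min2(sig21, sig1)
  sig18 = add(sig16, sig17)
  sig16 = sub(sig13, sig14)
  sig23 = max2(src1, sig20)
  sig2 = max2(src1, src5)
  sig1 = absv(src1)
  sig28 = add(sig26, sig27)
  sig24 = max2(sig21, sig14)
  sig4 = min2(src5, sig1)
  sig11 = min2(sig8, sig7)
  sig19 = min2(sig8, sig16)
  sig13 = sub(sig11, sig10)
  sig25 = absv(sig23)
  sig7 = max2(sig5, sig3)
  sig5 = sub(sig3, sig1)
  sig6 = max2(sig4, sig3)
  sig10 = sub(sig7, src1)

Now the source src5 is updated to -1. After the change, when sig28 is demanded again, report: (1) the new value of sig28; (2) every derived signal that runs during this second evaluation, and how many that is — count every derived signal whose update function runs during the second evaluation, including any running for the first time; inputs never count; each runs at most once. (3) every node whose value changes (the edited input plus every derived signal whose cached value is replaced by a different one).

First demand of the output computes:
  sig1 = absv(-6) = 6
  sig3 = absv(6) = 6
  sig4 = min2(5, 6) = 5
  sig5 = sub(6, 6) = 0
  sig7 = max2(0, 6) = 6
  sig8 = max2(5, 6) = 6
  sig9 = min2(-6, 5) = -6
  sig10 = sub(6, -6) = 12
  sig11 = min2(6, 6) = 6
  sig12 = min2(-6, 6) = -6
  sig13 = sub(6, 12) = -6
  sig14 = neg(-6) = 6
  sig16 = sub(-6, 6) = -12
  sig17 = absv(5) = 5
  sig19 = min2(6, -12) = -12
  sig20 = add(-12, 5) = -7
  sig23 = max2(-6, -7) = -6
  sig25 = absv(-6) = 6
  sig26 = neg(6) = -6
  sig27 = add(6, 6) = 12
  sig28 = add(-6, 12) = 6

After the edit, cleaning proceeds:
  sig4: a read changed (src5 5->-1) — executes, giving -1.
  sig8: a read changed (src5 5->-1) — executes, giving 6 — identical to its old value.
  sig9: a read changed (src5 5->-1) — executes, giving -6 — identical to its old value.
  sig11: dirty, but its reads are unchanged (sig8 unchanged, sig7 unchanged); cached 6 stands.
  sig12: dirty, but its reads are unchanged (sig9 unchanged, sig7 unchanged); cached -6 stands.
  sig13: dirty, but its reads are unchanged (sig11 unchanged, sig10 unchanged); cached -6 stands.
  sig14: dirty, but its reads are unchanged (sig12 unchanged); cached 6 stands.
  sig16: dirty, but its reads are unchanged (sig13 unchanged, sig14 unchanged); cached -12 stands.
  sig17: a read changed (sig4 5->-1) — executes, giving 1.
  sig19: dirty, but its reads are unchanged (sig8 unchanged, sig16 unchanged); cached -12 stands.
  sig20: a read changed (sig17 5->1) — executes, giving -11.
  sig23: a read changed (sig20 -7->-11) — executes, giving -6 — identical to its old value.
  sig25: dirty, but its reads are unchanged (sig23 unchanged); cached 6 stands.
  sig26: dirty, but its reads are unchanged (sig25 unchanged); cached -6 stands.
  sig27: dirty, but its reads are unchanged (sig25 unchanged, sig3 unchanged); cached 12 stands.
  sig28: dirty, but its reads are unchanged (sig26 unchanged, sig27 unchanged); cached 6 stands.

Note where the cutoff bites: sig11 is checked, finds nothing changed, and keeps its cache.

Demanding sig28 again yields 6.
6 derived signals run: sig4, sig8, sig9, sig17, sig20, sig23.
The nodes whose values change: src5, sig4, sig17, sig20.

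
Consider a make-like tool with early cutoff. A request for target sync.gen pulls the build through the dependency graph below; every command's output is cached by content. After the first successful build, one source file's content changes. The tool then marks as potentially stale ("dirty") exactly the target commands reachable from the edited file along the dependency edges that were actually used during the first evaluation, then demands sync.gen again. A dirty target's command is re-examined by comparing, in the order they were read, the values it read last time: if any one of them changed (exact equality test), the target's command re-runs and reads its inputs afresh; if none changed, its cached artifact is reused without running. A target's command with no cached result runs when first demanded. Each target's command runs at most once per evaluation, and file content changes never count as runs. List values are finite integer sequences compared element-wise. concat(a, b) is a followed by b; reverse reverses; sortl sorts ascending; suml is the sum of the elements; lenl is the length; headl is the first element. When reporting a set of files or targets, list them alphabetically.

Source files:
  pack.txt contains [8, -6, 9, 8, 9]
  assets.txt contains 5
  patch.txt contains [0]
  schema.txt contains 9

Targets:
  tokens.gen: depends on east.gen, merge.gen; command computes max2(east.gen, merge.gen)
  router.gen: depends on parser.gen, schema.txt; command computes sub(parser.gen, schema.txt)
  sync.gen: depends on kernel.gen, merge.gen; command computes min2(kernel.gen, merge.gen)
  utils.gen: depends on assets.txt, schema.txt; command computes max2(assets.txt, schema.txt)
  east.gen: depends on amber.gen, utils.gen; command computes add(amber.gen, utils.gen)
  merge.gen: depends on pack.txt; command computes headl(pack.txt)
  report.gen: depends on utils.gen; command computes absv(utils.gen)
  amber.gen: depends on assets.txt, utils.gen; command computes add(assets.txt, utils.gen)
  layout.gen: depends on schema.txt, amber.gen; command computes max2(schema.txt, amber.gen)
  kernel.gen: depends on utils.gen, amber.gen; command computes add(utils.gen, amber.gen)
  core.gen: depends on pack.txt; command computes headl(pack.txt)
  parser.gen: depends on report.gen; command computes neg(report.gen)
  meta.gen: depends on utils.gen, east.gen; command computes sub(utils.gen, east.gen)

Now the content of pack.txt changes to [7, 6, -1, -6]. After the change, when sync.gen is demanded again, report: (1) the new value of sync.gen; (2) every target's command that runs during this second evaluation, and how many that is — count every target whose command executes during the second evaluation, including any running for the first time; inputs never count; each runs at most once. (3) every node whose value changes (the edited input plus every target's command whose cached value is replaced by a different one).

First demand of the output computes:
  merge.gen = headl([8, -6, 9, 8, 9]) = 8
  utils.gen = max2(5, 9) = 9
  amber.gen = add(5, 9) = 14
  kernel.gen = add(9, 14) = 23
  sync.gen = min2(23, 8) = 8

After the edit, cleaning proceeds:
  merge.gen: a read changed (pack.txt [8, -6, 9, 8, 9]->[7, 6, -1, -6]) — executes, giving 7.
  sync.gen: a read changed (merge.gen 8->7) — executes, giving 7.

Demanding sync.gen again yields 7.
2 target commands run: merge.gen, sync.gen.
The nodes whose values change: merge.gen, pack.txt, sync.gen.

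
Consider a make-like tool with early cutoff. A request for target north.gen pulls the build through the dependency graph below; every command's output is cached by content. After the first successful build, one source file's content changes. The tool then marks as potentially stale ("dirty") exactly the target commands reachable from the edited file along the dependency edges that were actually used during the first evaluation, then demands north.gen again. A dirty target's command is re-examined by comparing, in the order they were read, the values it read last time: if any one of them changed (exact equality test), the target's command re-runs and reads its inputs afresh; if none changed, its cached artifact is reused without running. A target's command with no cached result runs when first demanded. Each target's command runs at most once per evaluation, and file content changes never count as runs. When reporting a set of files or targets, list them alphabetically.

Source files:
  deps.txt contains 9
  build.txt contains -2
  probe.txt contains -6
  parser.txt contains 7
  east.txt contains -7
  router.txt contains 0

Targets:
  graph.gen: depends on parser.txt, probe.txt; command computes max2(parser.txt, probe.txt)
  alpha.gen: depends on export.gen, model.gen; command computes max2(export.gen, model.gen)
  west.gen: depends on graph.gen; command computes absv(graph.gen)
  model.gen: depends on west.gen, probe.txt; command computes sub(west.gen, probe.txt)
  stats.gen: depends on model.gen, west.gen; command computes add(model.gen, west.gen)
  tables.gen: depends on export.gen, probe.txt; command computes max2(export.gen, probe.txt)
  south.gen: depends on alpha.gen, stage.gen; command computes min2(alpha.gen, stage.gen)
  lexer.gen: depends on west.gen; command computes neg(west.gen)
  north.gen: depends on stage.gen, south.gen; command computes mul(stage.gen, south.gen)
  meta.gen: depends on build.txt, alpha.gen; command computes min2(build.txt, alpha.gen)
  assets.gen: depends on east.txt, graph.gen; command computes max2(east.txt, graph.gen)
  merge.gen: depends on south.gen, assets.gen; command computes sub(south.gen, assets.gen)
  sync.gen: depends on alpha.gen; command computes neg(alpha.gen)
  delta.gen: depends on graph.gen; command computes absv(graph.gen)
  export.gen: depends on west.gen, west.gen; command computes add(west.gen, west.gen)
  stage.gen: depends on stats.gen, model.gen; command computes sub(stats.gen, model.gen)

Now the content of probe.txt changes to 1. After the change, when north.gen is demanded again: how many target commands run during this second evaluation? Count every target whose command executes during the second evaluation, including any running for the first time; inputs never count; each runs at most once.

5 target commands run: alpha.gen, graph.gen, model.gen, stage.gen, stats.gen.
Note where the cutoff bites: west.gen is checked, finds nothing changed, and keeps its cache.

First demand of the output computes:
  graph.gen = max2(7, -6) = 7
  west.gen = absv(7) = 7
  export.gen = add(7, 7) = 14
  model.gen = sub(7, -6) = 13
  alpha.gen = max2(14, 13) = 14
  stats.gen = add(13, 7) = 20
  stage.gen = sub(20, 13) = 7
  south.gen = min2(14, 7) = 7
  north.gen = mul(7, 7) = 49

After the edit, cleaning proceeds:
  graph.gen: a read changed (probe.txt -6->1) — executes, giving 7 — identical to its old value.
  west.gen: dirty, but its reads are unchanged (graph.gen unchanged); cached 7 stands.
  export.gen: dirty, but its reads are unchanged (west.gen unchanged, west.gen unchanged); cached 14 stands.
  model.gen: a read changed (probe.txt -6->1) — executes, giving 6.
  alpha.gen: a read changed (model.gen 13->6) — executes, giving 14 — identical to its old value.
  stats.gen: a read changed (model.gen 13->6) — executes, giving 13.
  stage.gen: a read changed (stats.gen 20->13; model.gen 13->6) — executes, giving 7 — identical to its old value.
  south.gen: dirty, but its reads are unchanged (alpha.gen unchanged, stage.gen unchanged); cached 7 stands.
  north.gen: dirty, but its reads are unchanged (stage.gen unchanged, south.gen unchanged); cached 49 stands.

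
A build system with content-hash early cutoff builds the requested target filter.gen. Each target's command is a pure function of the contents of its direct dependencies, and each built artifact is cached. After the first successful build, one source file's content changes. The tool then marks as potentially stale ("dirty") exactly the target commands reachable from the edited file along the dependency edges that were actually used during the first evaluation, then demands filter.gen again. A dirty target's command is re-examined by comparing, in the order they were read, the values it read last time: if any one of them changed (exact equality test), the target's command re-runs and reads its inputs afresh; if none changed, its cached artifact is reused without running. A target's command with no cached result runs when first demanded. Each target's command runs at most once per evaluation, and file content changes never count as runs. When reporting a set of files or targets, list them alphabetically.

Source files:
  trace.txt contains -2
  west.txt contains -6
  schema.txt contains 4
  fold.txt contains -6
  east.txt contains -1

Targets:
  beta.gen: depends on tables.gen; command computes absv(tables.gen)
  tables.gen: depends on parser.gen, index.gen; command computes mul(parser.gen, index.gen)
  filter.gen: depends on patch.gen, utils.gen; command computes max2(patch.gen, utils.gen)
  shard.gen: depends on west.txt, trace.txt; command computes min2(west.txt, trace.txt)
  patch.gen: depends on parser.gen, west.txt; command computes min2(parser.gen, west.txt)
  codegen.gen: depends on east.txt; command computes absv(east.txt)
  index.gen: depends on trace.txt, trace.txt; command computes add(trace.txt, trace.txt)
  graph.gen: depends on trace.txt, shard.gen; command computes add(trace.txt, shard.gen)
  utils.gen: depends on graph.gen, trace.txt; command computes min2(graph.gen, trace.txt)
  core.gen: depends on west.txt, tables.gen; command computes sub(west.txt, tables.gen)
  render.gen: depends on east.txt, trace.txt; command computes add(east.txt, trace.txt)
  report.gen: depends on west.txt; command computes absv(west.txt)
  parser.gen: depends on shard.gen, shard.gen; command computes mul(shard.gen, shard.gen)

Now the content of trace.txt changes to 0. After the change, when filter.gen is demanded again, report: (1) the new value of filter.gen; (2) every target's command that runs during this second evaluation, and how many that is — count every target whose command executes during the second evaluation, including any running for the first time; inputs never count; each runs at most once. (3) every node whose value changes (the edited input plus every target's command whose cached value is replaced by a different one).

First evaluation (everything demanded from the output):
  shard.gen = min2(-6, -2) = -6
  graph.gen = add(-2, -6) = -8
  parser.gen = mul(-6, -6) = 36
  patch.gen = min2(36, -6) = -6
  utils.gen = min2(-8, -2) = -8
  filter.gen = max2(-6, -8) = -6

Propagation after the edit:
  shard.gen: runs — trace.txt -2->0; result -6 (same value as before).
  graph.gen: runs — trace.txt -2->0; result -6.
  parser.gen: checked — values it read are unchanged (shard.gen unchanged, shard.gen unchanged); reused cached 36 without running.
  patch.gen: checked — values it read are unchanged (parser.gen unchanged, west.txt unchanged); reused cached -6 without running.
  utils.gen: runs — graph.gen -8->-6; trace.txt -2->0; result -6.
  filter.gen: runs — utils.gen -8->-6; result -6 (same value as before).

Key observation: the cutoff stops propagation at parser.gen — its inputs' values are unchanged, so it reuses its cache.

New value of filter.gen: -6.
Target commands that run: filter.gen, graph.gen, shard.gen, utils.gen — 4 in total.
Values that change: graph.gen, trace.txt, utils.gen.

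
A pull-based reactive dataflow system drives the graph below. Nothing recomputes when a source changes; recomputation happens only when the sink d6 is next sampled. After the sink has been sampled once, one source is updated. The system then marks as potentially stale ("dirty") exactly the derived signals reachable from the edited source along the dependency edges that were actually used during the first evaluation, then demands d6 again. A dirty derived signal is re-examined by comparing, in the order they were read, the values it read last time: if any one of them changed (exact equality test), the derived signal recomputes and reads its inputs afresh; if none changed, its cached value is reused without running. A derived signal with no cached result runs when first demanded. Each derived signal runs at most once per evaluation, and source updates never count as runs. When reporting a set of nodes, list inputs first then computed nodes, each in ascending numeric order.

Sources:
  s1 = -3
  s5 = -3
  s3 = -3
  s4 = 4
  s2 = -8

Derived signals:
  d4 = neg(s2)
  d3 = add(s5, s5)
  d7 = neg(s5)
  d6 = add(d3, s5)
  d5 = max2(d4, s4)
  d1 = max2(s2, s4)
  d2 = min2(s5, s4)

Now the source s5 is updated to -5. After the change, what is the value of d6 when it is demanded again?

New value of d6: -15.

First evaluation (everything demanded from the output):
  d3 = add(-3, -3) = -6
  d6 = add(-6, -3) = -9

Propagation after the edit:
  d3: runs — s5 -3->-5; s5 -3->-5; result -10.
  d6: runs — d3 -6->-10; s5 -3->-5; result -15.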